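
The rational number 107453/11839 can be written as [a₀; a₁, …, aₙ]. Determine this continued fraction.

107453 ÷ 11839 → quotient 9, remainder 902
11839 ÷ 902 → quotient 13, remainder 113
902 ÷ 113 → quotient 7, remainder 111
113 ÷ 111 → quotient 1, remainder 2
111 ÷ 2 → quotient 55, remainder 1
2 ÷ 1 → quotient 2, remainder 0

[9; 13, 7, 1, 55, 2]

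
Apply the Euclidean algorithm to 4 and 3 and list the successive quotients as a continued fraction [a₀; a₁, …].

Run the Euclidean algorithm, recording each quotient:
⌊4/3⌋ = 1, remainder 1
⌊3/1⌋ = 3, remainder 0

[1; 3]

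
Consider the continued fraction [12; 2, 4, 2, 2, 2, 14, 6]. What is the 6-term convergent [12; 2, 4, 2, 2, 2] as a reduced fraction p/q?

Starting at the tail and folding back:
Start with 2.
2 + 1/(2/1) = 2 + 1/2 = 5/2
2 + 1/(5/2) = 2 + 2/5 = 12/5
4 + 1/(12/5) = 4 + 5/12 = 53/12
2 + 1/(53/12) = 2 + 12/53 = 118/53
12 + 1/(118/53) = 12 + 53/118 = 1469/118

1469/118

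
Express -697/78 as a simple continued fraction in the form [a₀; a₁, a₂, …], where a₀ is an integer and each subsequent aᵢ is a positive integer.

-697 = -9·78 + 5, so a_0 = -9
78 = 15·5 + 3, so a_1 = 15
5 = 1·3 + 2, so a_2 = 1
3 = 1·2 + 1, so a_3 = 1
2 = 2·1 + 0, so a_4 = 2

[-9; 15, 1, 1, 2]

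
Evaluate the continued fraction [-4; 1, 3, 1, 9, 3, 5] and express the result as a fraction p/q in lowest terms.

Use the convergent recurrence hₖ = aₖ·hₖ₋₁ + hₖ₋₂ (and likewise for the denominators kₖ):
a_0 = -4: -4/1
a_1 = 1: -3/1
a_2 = 3: -13/4
a_3 = 1: -16/5
a_4 = 9: -157/49
a_5 = 3: -487/152
a_6 = 5: -2592/809

-2592/809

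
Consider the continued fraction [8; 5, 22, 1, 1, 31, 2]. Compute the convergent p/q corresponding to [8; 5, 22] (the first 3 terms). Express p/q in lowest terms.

Start with 22.
5 + 1/(22/1) = 5 + 1/22 = 111/22
8 + 1/(111/22) = 8 + 22/111 = 910/111

910/111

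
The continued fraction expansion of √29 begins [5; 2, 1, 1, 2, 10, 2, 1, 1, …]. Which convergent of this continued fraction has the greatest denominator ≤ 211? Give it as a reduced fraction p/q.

a_0 = 5: 5/1  (≤ bound)
a_1 = 2: 11/2  (≤ bound)
a_2 = 1: 16/3  (≤ bound)
a_3 = 1: 27/5  (≤ bound)
a_4 = 2: 70/13  (≤ bound)
a_5 = 10: 727/135  (≤ bound)
a_6 = 2: 1524/283  (> 211, stop)

727/135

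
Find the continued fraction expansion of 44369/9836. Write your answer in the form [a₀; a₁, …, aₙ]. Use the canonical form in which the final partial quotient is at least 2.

[4; 1, 1, 22, 2, 12, 1, 7]

Apply division with remainder until the remainder is 0:
44369 = 4·9836 + 5025, so a_0 = 4
9836 = 1·5025 + 4811, so a_1 = 1
5025 = 1·4811 + 214, so a_2 = 1
4811 = 22·214 + 103, so a_3 = 22
214 = 2·103 + 8, so a_4 = 2
103 = 12·8 + 7, so a_5 = 12
8 = 1·7 + 1, so a_6 = 1
7 = 7·1 + 0, so a_7 = 7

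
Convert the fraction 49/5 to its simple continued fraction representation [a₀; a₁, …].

⌊49/5⌋ = 9, remainder 4
⌊5/4⌋ = 1, remainder 1
⌊4/1⌋ = 4, remainder 0

[9; 1, 4]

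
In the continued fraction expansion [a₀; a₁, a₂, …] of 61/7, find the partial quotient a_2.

Run the Euclidean algorithm, recording each quotient:
⌊61/7⌋ = 8, remainder 5
⌊7/5⌋ = 1, remainder 2
⌊5/2⌋ = 2, remainder 1

2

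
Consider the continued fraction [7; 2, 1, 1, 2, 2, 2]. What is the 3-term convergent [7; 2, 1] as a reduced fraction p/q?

22/3

Collapse the nested fraction from the inside out:
Start with 1.
2 + 1/(1/1) = 2 + 1/1 = 3/1
7 + 1/(3/1) = 7 + 1/3 = 22/3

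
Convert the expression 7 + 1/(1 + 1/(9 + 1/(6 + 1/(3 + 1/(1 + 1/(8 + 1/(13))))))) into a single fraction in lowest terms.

230560/29179

Start with 13.
8 + 1/(13/1) = 8 + 1/13 = 105/13
1 + 1/(105/13) = 1 + 13/105 = 118/105
3 + 1/(118/105) = 3 + 105/118 = 459/118
6 + 1/(459/118) = 6 + 118/459 = 2872/459
9 + 1/(2872/459) = 9 + 459/2872 = 26307/2872
1 + 1/(26307/2872) = 1 + 2872/26307 = 29179/26307
7 + 1/(29179/26307) = 7 + 26307/29179 = 230560/29179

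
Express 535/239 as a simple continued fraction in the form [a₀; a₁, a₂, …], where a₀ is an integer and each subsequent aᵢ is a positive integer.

535 = 2·239 + 57, so a_0 = 2
239 = 4·57 + 11, so a_1 = 4
57 = 5·11 + 2, so a_2 = 5
11 = 5·2 + 1, so a_3 = 5
2 = 2·1 + 0, so a_4 = 2

[2; 4, 5, 5, 2]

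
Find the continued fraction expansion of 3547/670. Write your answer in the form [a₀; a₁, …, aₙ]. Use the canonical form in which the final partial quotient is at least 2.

[5; 3, 2, 2, 39]

3547 = 5·670 + 197, so a_0 = 5
670 = 3·197 + 79, so a_1 = 3
197 = 2·79 + 39, so a_2 = 2
79 = 2·39 + 1, so a_3 = 2
39 = 39·1 + 0, so a_4 = 39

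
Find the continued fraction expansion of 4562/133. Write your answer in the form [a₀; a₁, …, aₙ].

[34; 3, 3, 13]

4562 ÷ 133 → quotient 34, remainder 40
133 ÷ 40 → quotient 3, remainder 13
40 ÷ 13 → quotient 3, remainder 1
13 ÷ 1 → quotient 13, remainder 0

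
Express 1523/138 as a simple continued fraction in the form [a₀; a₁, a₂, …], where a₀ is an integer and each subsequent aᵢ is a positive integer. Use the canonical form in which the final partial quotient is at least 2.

[11; 27, 1, 1, 2]

⌊1523/138⌋ = 11, remainder 5
⌊138/5⌋ = 27, remainder 3
⌊5/3⌋ = 1, remainder 2
⌊3/2⌋ = 1, remainder 1
⌊2/1⌋ = 2, remainder 0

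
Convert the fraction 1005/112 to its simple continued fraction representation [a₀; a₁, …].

Run the Euclidean algorithm, recording each quotient:
1005 = 8·112 + 109, so a_0 = 8
112 = 1·109 + 3, so a_1 = 1
109 = 36·3 + 1, so a_2 = 36
3 = 3·1 + 0, so a_3 = 3

[8; 1, 36, 3]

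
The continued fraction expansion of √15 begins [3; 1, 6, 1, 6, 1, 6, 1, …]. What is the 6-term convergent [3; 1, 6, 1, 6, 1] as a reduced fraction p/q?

a_0 = 3: 3/1
a_1 = 1: 4/1
a_2 = 6: 27/7
a_3 = 1: 31/8
a_4 = 6: 213/55
a_5 = 1: 244/63

244/63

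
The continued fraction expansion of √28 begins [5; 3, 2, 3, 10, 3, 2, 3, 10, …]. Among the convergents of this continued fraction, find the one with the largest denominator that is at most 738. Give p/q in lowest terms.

a_0 = 5: 5/1  (≤ bound)
a_1 = 3: 16/3  (≤ bound)
a_2 = 2: 37/7  (≤ bound)
a_3 = 3: 127/24  (≤ bound)
a_4 = 10: 1307/247  (≤ bound)
a_5 = 3: 4048/765  (> 738, stop)

1307/247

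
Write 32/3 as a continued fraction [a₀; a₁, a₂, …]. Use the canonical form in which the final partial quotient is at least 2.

[10; 1, 2]

⌊32/3⌋ = 10, remainder 2
⌊3/2⌋ = 1, remainder 1
⌊2/1⌋ = 2, remainder 0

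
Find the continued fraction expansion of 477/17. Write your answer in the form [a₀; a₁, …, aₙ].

[28; 17]

477 ÷ 17 → quotient 28, remainder 1
17 ÷ 1 → quotient 17, remainder 0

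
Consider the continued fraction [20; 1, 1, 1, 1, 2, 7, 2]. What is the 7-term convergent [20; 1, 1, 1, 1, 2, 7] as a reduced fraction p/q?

Compute successive convergents:
a_0 = 20: 20/1
a_1 = 1: 21/1
a_2 = 1: 41/2
a_3 = 1: 62/3
a_4 = 1: 103/5
a_5 = 2: 268/13
a_6 = 7: 1979/96

1979/96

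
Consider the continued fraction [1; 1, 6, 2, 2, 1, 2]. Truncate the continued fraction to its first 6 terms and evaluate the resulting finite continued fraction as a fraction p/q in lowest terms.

Starting at the tail and folding back:
Start with 1.
2 + 1/(1/1) = 2 + 1/1 = 3/1
2 + 1/(3/1) = 2 + 1/3 = 7/3
6 + 1/(7/3) = 6 + 3/7 = 45/7
1 + 1/(45/7) = 1 + 7/45 = 52/45
1 + 1/(52/45) = 1 + 45/52 = 97/52

97/52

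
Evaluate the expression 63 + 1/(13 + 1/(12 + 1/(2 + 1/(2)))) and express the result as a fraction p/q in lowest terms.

51155/811

Build up convergents one term at a time:
a_0 = 63: 63/1
a_1 = 13: 820/13
a_2 = 12: 9903/157
a_3 = 2: 20626/327
a_4 = 2: 51155/811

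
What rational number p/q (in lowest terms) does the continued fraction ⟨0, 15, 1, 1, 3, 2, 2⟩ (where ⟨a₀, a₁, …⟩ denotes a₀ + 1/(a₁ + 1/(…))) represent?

a_0 = 0: 0/1
a_1 = 15: 1/15
a_2 = 1: 1/16
a_3 = 1: 2/31
a_4 = 3: 7/109
a_5 = 2: 16/249
a_6 = 2: 39/607

39/607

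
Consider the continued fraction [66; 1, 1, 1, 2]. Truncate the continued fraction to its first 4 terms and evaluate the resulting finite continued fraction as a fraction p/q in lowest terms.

200/3

Start with 1.
1 + 1/(1/1) = 1 + 1/1 = 2/1
1 + 1/(2/1) = 1 + 1/2 = 3/2
66 + 1/(3/2) = 66 + 2/3 = 200/3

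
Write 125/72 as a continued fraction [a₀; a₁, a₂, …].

[1; 1, 2, 1, 3, 1, 3]

Apply division with remainder until the remainder is 0:
125 ÷ 72 → quotient 1, remainder 53
72 ÷ 53 → quotient 1, remainder 19
53 ÷ 19 → quotient 2, remainder 15
19 ÷ 15 → quotient 1, remainder 4
15 ÷ 4 → quotient 3, remainder 3
4 ÷ 3 → quotient 1, remainder 1
3 ÷ 1 → quotient 3, remainder 0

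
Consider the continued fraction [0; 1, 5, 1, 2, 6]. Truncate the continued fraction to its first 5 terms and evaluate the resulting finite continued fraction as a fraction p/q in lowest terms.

Start with 2.
1 + 1/(2/1) = 1 + 1/2 = 3/2
5 + 1/(3/2) = 5 + 2/3 = 17/3
1 + 1/(17/3) = 1 + 3/17 = 20/17
0 + 1/(20/17) = 0 + 17/20 = 17/20

17/20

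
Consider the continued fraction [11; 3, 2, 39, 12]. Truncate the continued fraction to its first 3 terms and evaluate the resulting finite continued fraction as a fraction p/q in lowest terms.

Compute successive convergents:
a_0 = 11: 11/1
a_1 = 3: 34/3
a_2 = 2: 79/7

79/7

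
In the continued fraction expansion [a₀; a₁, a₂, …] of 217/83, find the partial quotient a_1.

1

Run the Euclidean algorithm, recording each quotient:
⌊217/83⌋ = 2, remainder 51
⌊83/51⌋ = 1, remainder 32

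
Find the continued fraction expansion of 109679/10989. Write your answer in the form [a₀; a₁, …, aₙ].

109679 ÷ 10989 → quotient 9, remainder 10778
10989 ÷ 10778 → quotient 1, remainder 211
10778 ÷ 211 → quotient 51, remainder 17
211 ÷ 17 → quotient 12, remainder 7
17 ÷ 7 → quotient 2, remainder 3
7 ÷ 3 → quotient 2, remainder 1
3 ÷ 1 → quotient 3, remainder 0

[9; 1, 51, 12, 2, 2, 3]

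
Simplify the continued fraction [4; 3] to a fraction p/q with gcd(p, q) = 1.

13/3

Start with 3.
4 + 1/(3/1) = 4 + 1/3 = 13/3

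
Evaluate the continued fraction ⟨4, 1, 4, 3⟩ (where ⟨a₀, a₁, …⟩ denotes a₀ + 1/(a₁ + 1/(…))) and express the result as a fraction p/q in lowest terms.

a_0 = 4: 4/1
a_1 = 1: 5/1
a_2 = 4: 24/5
a_3 = 3: 77/16

77/16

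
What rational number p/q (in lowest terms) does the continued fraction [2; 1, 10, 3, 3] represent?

329/113

Start with 3.
3 + 1/(3/1) = 3 + 1/3 = 10/3
10 + 1/(10/3) = 10 + 3/10 = 103/10
1 + 1/(103/10) = 1 + 10/103 = 113/103
2 + 1/(113/103) = 2 + 103/113 = 329/113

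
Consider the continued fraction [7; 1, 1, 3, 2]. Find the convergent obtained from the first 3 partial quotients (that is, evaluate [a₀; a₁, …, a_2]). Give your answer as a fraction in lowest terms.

Use the convergent recurrence hₖ = aₖ·hₖ₋₁ + hₖ₋₂ (and likewise for the denominators kₖ):
a_0 = 7: 7/1
a_1 = 1: 8/1
a_2 = 1: 15/2

15/2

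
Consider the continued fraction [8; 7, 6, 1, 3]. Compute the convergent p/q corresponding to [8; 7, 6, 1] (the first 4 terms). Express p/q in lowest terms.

407/50

Compute successive convergents:
a_0 = 8: 8/1
a_1 = 7: 57/7
a_2 = 6: 350/43
a_3 = 1: 407/50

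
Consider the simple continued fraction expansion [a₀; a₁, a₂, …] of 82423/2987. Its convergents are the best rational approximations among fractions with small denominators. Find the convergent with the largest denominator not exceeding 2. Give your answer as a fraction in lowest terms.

List convergents until the denominator exceeds the bound:
a_0 = 27: 27/1  (≤ bound)
a_1 = 1: 28/1  (≤ bound)
a_2 = 1: 55/2  (≤ bound)
a_3 = 2: 138/5  (> 2, stop)

55/2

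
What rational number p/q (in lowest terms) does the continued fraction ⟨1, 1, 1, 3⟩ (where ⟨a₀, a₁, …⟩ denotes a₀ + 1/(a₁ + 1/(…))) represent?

11/7

Build up convergents one term at a time:
a_0 = 1: 1/1
a_1 = 1: 2/1
a_2 = 1: 3/2
a_3 = 3: 11/7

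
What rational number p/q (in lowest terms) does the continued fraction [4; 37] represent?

Start with 37.
4 + 1/(37/1) = 4 + 1/37 = 149/37

149/37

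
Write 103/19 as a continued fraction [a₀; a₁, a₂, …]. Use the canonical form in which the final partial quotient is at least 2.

[5; 2, 2, 1, 2]

103 = 5·19 + 8, so a_0 = 5
19 = 2·8 + 3, so a_1 = 2
8 = 2·3 + 2, so a_2 = 2
3 = 1·2 + 1, so a_3 = 1
2 = 2·1 + 0, so a_4 = 2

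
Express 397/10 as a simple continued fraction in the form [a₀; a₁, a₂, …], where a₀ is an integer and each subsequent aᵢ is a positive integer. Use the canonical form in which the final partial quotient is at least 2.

⌊397/10⌋ = 39, remainder 7
⌊10/7⌋ = 1, remainder 3
⌊7/3⌋ = 2, remainder 1
⌊3/1⌋ = 3, remainder 0

[39; 1, 2, 3]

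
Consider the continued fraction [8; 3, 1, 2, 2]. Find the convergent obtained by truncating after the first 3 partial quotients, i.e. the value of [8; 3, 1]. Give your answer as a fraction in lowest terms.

Collapse the nested fraction from the inside out:
Start with 1.
3 + 1/(1/1) = 3 + 1/1 = 4/1
8 + 1/(4/1) = 8 + 1/4 = 33/4

33/4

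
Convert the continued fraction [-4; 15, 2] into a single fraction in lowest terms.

a_0 = -4: -4/1
a_1 = 15: -59/15
a_2 = 2: -122/31

-122/31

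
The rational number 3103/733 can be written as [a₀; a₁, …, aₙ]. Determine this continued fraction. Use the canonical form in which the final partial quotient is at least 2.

[4; 4, 3, 2, 24]

⌊3103/733⌋ = 4, remainder 171
⌊733/171⌋ = 4, remainder 49
⌊171/49⌋ = 3, remainder 24
⌊49/24⌋ = 2, remainder 1
⌊24/1⌋ = 24, remainder 0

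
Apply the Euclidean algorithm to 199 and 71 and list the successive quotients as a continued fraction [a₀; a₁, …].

[2; 1, 4, 14]

Repeatedly divide and take the remainder:
199 = 2·71 + 57, so a_0 = 2
71 = 1·57 + 14, so a_1 = 1
57 = 4·14 + 1, so a_2 = 4
14 = 14·1 + 0, so a_3 = 14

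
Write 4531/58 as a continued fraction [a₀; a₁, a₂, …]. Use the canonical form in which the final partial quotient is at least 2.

Apply division with remainder until the remainder is 0:
4531 = 78·58 + 7, so a_0 = 78
58 = 8·7 + 2, so a_1 = 8
7 = 3·2 + 1, so a_2 = 3
2 = 2·1 + 0, so a_3 = 2

[78; 8, 3, 2]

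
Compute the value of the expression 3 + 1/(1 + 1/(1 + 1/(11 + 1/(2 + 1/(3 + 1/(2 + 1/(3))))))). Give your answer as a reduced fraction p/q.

Start with 3.
2 + 1/(3/1) = 2 + 1/3 = 7/3
3 + 1/(7/3) = 3 + 3/7 = 24/7
2 + 1/(24/7) = 2 + 7/24 = 55/24
11 + 1/(55/24) = 11 + 24/55 = 629/55
1 + 1/(629/55) = 1 + 55/629 = 684/629
1 + 1/(684/629) = 1 + 629/684 = 1313/684
3 + 1/(1313/684) = 3 + 684/1313 = 4623/1313

4623/1313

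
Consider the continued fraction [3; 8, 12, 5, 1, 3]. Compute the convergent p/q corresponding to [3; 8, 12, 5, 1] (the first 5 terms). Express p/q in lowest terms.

a_0 = 3: 3/1
a_1 = 8: 25/8
a_2 = 12: 303/97
a_3 = 5: 1540/493
a_4 = 1: 1843/590

1843/590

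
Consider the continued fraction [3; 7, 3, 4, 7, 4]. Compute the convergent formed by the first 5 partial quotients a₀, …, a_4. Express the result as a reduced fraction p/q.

Build up convergents one term at a time:
a_0 = 3: 3/1
a_1 = 7: 22/7
a_2 = 3: 69/22
a_3 = 4: 298/95
a_4 = 7: 2155/687

2155/687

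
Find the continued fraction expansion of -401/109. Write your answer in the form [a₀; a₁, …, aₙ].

⌊-401/109⌋ = -4, remainder 35
⌊109/35⌋ = 3, remainder 4
⌊35/4⌋ = 8, remainder 3
⌊4/3⌋ = 1, remainder 1
⌊3/1⌋ = 3, remainder 0

[-4; 3, 8, 1, 3]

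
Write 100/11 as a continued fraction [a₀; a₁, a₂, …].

[9; 11]

100 = 9·11 + 1, so a_0 = 9
11 = 11·1 + 0, so a_1 = 11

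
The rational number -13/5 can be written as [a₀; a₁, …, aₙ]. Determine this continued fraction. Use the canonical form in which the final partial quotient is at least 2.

[-3; 2, 2]

⌊-13/5⌋ = -3, remainder 2
⌊5/2⌋ = 2, remainder 1
⌊2/1⌋ = 2, remainder 0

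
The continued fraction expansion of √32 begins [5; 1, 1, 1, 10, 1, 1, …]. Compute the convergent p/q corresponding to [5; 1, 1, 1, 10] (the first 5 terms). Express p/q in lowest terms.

181/32

Start with 10.
1 + 1/(10/1) = 1 + 1/10 = 11/10
1 + 1/(11/10) = 1 + 10/11 = 21/11
1 + 1/(21/11) = 1 + 11/21 = 32/21
5 + 1/(32/21) = 5 + 21/32 = 181/32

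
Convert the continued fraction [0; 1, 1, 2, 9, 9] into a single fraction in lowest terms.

Start with 9.
9 + 1/(9/1) = 9 + 1/9 = 82/9
2 + 1/(82/9) = 2 + 9/82 = 173/82
1 + 1/(173/82) = 1 + 82/173 = 255/173
1 + 1/(255/173) = 1 + 173/255 = 428/255
0 + 1/(428/255) = 0 + 255/428 = 255/428

255/428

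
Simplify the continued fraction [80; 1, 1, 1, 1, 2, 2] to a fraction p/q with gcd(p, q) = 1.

2499/31

Start with 2.
2 + 1/(2/1) = 2 + 1/2 = 5/2
1 + 1/(5/2) = 1 + 2/5 = 7/5
1 + 1/(7/5) = 1 + 5/7 = 12/7
1 + 1/(12/7) = 1 + 7/12 = 19/12
1 + 1/(19/12) = 1 + 12/19 = 31/19
80 + 1/(31/19) = 80 + 19/31 = 2499/31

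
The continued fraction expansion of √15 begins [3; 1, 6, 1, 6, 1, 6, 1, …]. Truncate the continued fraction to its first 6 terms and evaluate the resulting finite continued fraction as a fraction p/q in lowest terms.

Start with 1.
6 + 1/(1/1) = 6 + 1/1 = 7/1
1 + 1/(7/1) = 1 + 1/7 = 8/7
6 + 1/(8/7) = 6 + 7/8 = 55/8
1 + 1/(55/8) = 1 + 8/55 = 63/55
3 + 1/(63/55) = 3 + 55/63 = 244/63

244/63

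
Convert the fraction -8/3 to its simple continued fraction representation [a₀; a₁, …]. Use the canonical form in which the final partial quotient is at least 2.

[-3; 3]

Repeatedly divide and take the remainder:
⌊-8/3⌋ = -3, remainder 1
⌊3/1⌋ = 3, remainder 0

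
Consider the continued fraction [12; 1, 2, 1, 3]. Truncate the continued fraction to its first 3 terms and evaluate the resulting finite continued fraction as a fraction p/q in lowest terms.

Use the convergent recurrence hₖ = aₖ·hₖ₋₁ + hₖ₋₂ (and likewise for the denominators kₖ):
a_0 = 12: 12/1
a_1 = 1: 13/1
a_2 = 2: 38/3

38/3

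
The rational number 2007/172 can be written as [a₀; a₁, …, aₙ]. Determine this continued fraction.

2007 ÷ 172 → quotient 11, remainder 115
172 ÷ 115 → quotient 1, remainder 57
115 ÷ 57 → quotient 2, remainder 1
57 ÷ 1 → quotient 57, remainder 0

[11; 1, 2, 57]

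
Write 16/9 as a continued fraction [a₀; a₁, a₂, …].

⌊16/9⌋ = 1, remainder 7
⌊9/7⌋ = 1, remainder 2
⌊7/2⌋ = 3, remainder 1
⌊2/1⌋ = 2, remainder 0

[1; 1, 3, 2]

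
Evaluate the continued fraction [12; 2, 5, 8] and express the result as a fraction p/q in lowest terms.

1121/90

Use the convergent recurrence hₖ = aₖ·hₖ₋₁ + hₖ₋₂ (and likewise for the denominators kₖ):
a_0 = 12: 12/1
a_1 = 2: 25/2
a_2 = 5: 137/11
a_3 = 8: 1121/90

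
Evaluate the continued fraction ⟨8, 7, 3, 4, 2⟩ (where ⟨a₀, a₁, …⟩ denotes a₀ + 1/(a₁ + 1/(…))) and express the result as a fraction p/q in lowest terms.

1725/212

Compute successive convergents:
a_0 = 8: 8/1
a_1 = 7: 57/7
a_2 = 3: 179/22
a_3 = 4: 773/95
a_4 = 2: 1725/212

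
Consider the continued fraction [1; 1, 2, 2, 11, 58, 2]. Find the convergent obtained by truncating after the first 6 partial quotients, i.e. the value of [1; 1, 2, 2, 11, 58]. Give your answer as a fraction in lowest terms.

Start with 58.
11 + 1/(58/1) = 11 + 1/58 = 639/58
2 + 1/(639/58) = 2 + 58/639 = 1336/639
2 + 1/(1336/639) = 2 + 639/1336 = 3311/1336
1 + 1/(3311/1336) = 1 + 1336/3311 = 4647/3311
1 + 1/(4647/3311) = 1 + 3311/4647 = 7958/4647

7958/4647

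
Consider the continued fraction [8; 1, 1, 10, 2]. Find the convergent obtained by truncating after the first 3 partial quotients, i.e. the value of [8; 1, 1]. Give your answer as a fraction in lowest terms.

17/2

a_0 = 8: 8/1
a_1 = 1: 9/1
a_2 = 1: 17/2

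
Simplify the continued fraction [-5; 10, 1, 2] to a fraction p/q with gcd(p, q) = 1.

-157/32

Start with 2.
1 + 1/(2/1) = 1 + 1/2 = 3/2
10 + 1/(3/2) = 10 + 2/3 = 32/3
-5 + 1/(32/3) = -5 + 3/32 = -157/32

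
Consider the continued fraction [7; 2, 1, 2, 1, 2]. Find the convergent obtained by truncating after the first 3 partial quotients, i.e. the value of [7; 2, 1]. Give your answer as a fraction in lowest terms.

a_0 = 7: 7/1
a_1 = 2: 15/2
a_2 = 1: 22/3

22/3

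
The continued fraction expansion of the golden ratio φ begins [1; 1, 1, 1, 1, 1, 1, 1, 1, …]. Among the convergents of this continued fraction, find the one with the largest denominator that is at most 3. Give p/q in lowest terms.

a_0 = 1: 1/1  (≤ bound)
a_1 = 1: 2/1  (≤ bound)
a_2 = 1: 3/2  (≤ bound)
a_3 = 1: 5/3  (≤ bound)
a_4 = 1: 8/5  (> 3, stop)

5/3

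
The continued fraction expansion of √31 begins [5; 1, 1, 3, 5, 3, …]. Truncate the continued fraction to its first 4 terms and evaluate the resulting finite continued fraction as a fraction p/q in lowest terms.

a_0 = 5: 5/1
a_1 = 1: 6/1
a_2 = 1: 11/2
a_3 = 3: 39/7

39/7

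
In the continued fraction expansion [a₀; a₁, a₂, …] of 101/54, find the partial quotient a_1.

1

⌊101/54⌋ = 1, remainder 47
⌊54/47⌋ = 1, remainder 7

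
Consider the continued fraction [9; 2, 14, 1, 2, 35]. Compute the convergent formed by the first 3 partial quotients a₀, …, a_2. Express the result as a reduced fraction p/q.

275/29

Build up convergents one term at a time:
a_0 = 9: 9/1
a_1 = 2: 19/2
a_2 = 14: 275/29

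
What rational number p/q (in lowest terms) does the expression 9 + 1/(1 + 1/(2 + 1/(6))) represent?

a_0 = 9: 9/1
a_1 = 1: 10/1
a_2 = 2: 29/3
a_3 = 6: 184/19

184/19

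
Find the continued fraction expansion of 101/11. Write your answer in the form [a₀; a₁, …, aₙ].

101 ÷ 11 → quotient 9, remainder 2
11 ÷ 2 → quotient 5, remainder 1
2 ÷ 1 → quotient 2, remainder 0

[9; 5, 2]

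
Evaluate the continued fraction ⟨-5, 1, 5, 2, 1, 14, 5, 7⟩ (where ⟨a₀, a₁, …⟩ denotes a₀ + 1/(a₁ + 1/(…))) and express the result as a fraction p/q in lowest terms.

-42313/10177

a_0 = -5: -5/1
a_1 = 1: -4/1
a_2 = 5: -25/6
a_3 = 2: -54/13
a_4 = 1: -79/19
a_5 = 14: -1160/279
a_6 = 5: -5879/1414
a_7 = 7: -42313/10177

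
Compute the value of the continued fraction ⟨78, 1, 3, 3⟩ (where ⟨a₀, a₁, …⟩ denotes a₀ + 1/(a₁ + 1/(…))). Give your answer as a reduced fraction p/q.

a_0 = 78: 78/1
a_1 = 1: 79/1
a_2 = 3: 315/4
a_3 = 3: 1024/13

1024/13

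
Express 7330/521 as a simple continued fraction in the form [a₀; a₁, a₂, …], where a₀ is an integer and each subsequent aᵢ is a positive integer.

Repeatedly divide and take the remainder:
7330 ÷ 521 → quotient 14, remainder 36
521 ÷ 36 → quotient 14, remainder 17
36 ÷ 17 → quotient 2, remainder 2
17 ÷ 2 → quotient 8, remainder 1
2 ÷ 1 → quotient 2, remainder 0

[14; 14, 2, 8, 2]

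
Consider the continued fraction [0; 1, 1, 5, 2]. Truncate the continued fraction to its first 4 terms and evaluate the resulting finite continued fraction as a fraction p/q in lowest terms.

6/11

Start with 5.
1 + 1/(5/1) = 1 + 1/5 = 6/5
1 + 1/(6/5) = 1 + 5/6 = 11/6
0 + 1/(11/6) = 0 + 6/11 = 6/11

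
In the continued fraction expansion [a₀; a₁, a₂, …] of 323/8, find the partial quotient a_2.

1

Repeatedly divide and take the remainder:
323 = 40·8 + 3, so a_0 = 40
8 = 2·3 + 2, so a_1 = 2
3 = 1·2 + 1, so a_2 = 1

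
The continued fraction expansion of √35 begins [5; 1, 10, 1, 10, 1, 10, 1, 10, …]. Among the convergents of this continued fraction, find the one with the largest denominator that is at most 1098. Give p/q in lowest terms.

846/143

List convergents until the denominator exceeds the bound:
a_0 = 5: 5/1  (≤ bound)
a_1 = 1: 6/1  (≤ bound)
a_2 = 10: 65/11  (≤ bound)
a_3 = 1: 71/12  (≤ bound)
a_4 = 10: 775/131  (≤ bound)
a_5 = 1: 846/143  (≤ bound)
a_6 = 10: 9235/1561  (> 1098, stop)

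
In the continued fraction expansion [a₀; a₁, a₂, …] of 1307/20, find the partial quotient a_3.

1307 ÷ 20 → quotient 65, remainder 7
20 ÷ 7 → quotient 2, remainder 6
7 ÷ 6 → quotient 1, remainder 1
6 ÷ 1 → quotient 6, remainder 0

6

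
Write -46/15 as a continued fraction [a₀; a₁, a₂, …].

[-4; 1, 14]

Run the Euclidean algorithm, recording each quotient:
-46 ÷ 15 → quotient -4, remainder 14
15 ÷ 14 → quotient 1, remainder 1
14 ÷ 1 → quotient 14, remainder 0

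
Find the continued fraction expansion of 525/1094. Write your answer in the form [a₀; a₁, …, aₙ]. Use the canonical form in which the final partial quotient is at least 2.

[0; 2, 11, 1, 13, 1, 2]

525 = 0·1094 + 525, so a_0 = 0
1094 = 2·525 + 44, so a_1 = 2
525 = 11·44 + 41, so a_2 = 11
44 = 1·41 + 3, so a_3 = 1
41 = 13·3 + 2, so a_4 = 13
3 = 1·2 + 1, so a_5 = 1
2 = 2·1 + 0, so a_6 = 2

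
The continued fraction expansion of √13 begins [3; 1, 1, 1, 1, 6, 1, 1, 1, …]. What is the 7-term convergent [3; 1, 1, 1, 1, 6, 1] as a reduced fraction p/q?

Work from the innermost term outward:
Start with 1.
6 + 1/(1/1) = 6 + 1/1 = 7/1
1 + 1/(7/1) = 1 + 1/7 = 8/7
1 + 1/(8/7) = 1 + 7/8 = 15/8
1 + 1/(15/8) = 1 + 8/15 = 23/15
1 + 1/(23/15) = 1 + 15/23 = 38/23
3 + 1/(38/23) = 3 + 23/38 = 137/38

137/38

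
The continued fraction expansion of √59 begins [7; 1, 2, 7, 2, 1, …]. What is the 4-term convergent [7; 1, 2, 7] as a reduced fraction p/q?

a_0 = 7: 7/1
a_1 = 1: 8/1
a_2 = 2: 23/3
a_3 = 7: 169/22

169/22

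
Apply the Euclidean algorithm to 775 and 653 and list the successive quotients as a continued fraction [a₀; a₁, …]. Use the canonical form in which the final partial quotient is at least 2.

[1; 5, 2, 1, 5, 7]

775 ÷ 653 → quotient 1, remainder 122
653 ÷ 122 → quotient 5, remainder 43
122 ÷ 43 → quotient 2, remainder 36
43 ÷ 36 → quotient 1, remainder 7
36 ÷ 7 → quotient 5, remainder 1
7 ÷ 1 → quotient 7, remainder 0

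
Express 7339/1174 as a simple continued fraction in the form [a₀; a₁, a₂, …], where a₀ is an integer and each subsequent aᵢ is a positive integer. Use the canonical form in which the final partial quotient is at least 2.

[6; 3, 1, 48, 6]

Apply division with remainder until the remainder is 0:
7339 ÷ 1174 → quotient 6, remainder 295
1174 ÷ 295 → quotient 3, remainder 289
295 ÷ 289 → quotient 1, remainder 6
289 ÷ 6 → quotient 48, remainder 1
6 ÷ 1 → quotient 6, remainder 0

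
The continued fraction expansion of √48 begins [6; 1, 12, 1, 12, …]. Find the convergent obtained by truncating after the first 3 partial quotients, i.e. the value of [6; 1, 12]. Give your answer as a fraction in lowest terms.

90/13

Compute successive convergents:
a_0 = 6: 6/1
a_1 = 1: 7/1
a_2 = 12: 90/13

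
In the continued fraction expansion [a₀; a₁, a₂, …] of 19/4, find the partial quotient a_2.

3

Run the Euclidean algorithm, recording each quotient:
⌊19/4⌋ = 4, remainder 3
⌊4/3⌋ = 1, remainder 1
⌊3/1⌋ = 3, remainder 0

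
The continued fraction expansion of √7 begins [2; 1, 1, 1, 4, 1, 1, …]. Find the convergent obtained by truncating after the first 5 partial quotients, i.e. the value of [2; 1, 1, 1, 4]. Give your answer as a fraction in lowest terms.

Compute successive convergents:
a_0 = 2: 2/1
a_1 = 1: 3/1
a_2 = 1: 5/2
a_3 = 1: 8/3
a_4 = 4: 37/14

37/14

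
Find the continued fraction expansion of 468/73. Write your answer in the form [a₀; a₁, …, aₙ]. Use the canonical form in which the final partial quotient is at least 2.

468 ÷ 73 → quotient 6, remainder 30
73 ÷ 30 → quotient 2, remainder 13
30 ÷ 13 → quotient 2, remainder 4
13 ÷ 4 → quotient 3, remainder 1
4 ÷ 1 → quotient 4, remainder 0

[6; 2, 2, 3, 4]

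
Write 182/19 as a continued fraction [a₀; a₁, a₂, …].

182 = 9·19 + 11, so a_0 = 9
19 = 1·11 + 8, so a_1 = 1
11 = 1·8 + 3, so a_2 = 1
8 = 2·3 + 2, so a_3 = 2
3 = 1·2 + 1, so a_4 = 1
2 = 2·1 + 0, so a_5 = 2

[9; 1, 1, 2, 1, 2]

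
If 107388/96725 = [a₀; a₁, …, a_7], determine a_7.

⌊107388/96725⌋ = 1, remainder 10663
⌊96725/10663⌋ = 9, remainder 758
⌊10663/758⌋ = 14, remainder 51
⌊758/51⌋ = 14, remainder 44
⌊51/44⌋ = 1, remainder 7
⌊44/7⌋ = 6, remainder 2
⌊7/2⌋ = 3, remainder 1
⌊2/1⌋ = 2, remainder 0

2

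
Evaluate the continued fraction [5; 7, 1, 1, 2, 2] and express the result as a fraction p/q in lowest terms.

Starting at the tail and folding back:
Start with 2.
2 + 1/(2/1) = 2 + 1/2 = 5/2
1 + 1/(5/2) = 1 + 2/5 = 7/5
1 + 1/(7/5) = 1 + 5/7 = 12/7
7 + 1/(12/7) = 7 + 7/12 = 91/12
5 + 1/(91/12) = 5 + 12/91 = 467/91

467/91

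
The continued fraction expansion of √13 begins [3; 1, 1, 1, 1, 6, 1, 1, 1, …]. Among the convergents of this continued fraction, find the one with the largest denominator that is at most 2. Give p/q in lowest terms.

a_0 = 3: 3/1  (≤ bound)
a_1 = 1: 4/1  (≤ bound)
a_2 = 1: 7/2  (≤ bound)
a_3 = 1: 11/3  (> 2, stop)

7/2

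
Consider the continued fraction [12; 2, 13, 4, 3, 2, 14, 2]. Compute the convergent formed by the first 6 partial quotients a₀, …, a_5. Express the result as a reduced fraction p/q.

a_0 = 12: 12/1
a_1 = 2: 25/2
a_2 = 13: 337/27
a_3 = 4: 1373/110
a_4 = 3: 4456/357
a_5 = 2: 10285/824

10285/824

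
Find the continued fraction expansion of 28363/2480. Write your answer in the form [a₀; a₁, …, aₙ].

[11; 2, 3, 2, 4, 2, 2, 6]

28363 ÷ 2480 → quotient 11, remainder 1083
2480 ÷ 1083 → quotient 2, remainder 314
1083 ÷ 314 → quotient 3, remainder 141
314 ÷ 141 → quotient 2, remainder 32
141 ÷ 32 → quotient 4, remainder 13
32 ÷ 13 → quotient 2, remainder 6
13 ÷ 6 → quotient 2, remainder 1
6 ÷ 1 → quotient 6, remainder 0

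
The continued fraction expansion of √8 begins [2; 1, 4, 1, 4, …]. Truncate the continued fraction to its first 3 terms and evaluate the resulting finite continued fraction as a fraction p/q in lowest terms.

14/5

a_0 = 2: 2/1
a_1 = 1: 3/1
a_2 = 4: 14/5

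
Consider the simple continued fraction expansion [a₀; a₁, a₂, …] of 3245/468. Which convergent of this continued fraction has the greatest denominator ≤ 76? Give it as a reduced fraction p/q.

a_0 = 6: 6/1  (≤ bound)
a_1 = 1: 7/1  (≤ bound)
a_2 = 14: 104/15  (≤ bound)
a_3 = 10: 1047/151  (> 76, stop)

104/15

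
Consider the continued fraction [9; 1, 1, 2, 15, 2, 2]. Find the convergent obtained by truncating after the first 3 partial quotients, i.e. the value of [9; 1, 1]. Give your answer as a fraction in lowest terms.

a_0 = 9: 9/1
a_1 = 1: 10/1
a_2 = 1: 19/2

19/2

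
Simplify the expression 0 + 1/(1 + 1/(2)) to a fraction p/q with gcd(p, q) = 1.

a_0 = 0: 0/1
a_1 = 1: 1/1
a_2 = 2: 2/3

2/3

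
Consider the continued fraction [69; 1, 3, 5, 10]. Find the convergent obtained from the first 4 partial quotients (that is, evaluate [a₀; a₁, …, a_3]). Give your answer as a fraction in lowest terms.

1465/21

a_0 = 69: 69/1
a_1 = 1: 70/1
a_2 = 3: 279/4
a_3 = 5: 1465/21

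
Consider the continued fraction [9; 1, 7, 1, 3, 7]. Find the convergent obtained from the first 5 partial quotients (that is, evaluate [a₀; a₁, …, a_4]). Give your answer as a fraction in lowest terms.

346/35

a_0 = 9: 9/1
a_1 = 1: 10/1
a_2 = 7: 79/8
a_3 = 1: 89/9
a_4 = 3: 346/35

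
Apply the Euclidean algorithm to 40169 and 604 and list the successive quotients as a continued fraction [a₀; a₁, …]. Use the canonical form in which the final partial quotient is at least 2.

Repeatedly divide and take the remainder:
40169 ÷ 604 → quotient 66, remainder 305
604 ÷ 305 → quotient 1, remainder 299
305 ÷ 299 → quotient 1, remainder 6
299 ÷ 6 → quotient 49, remainder 5
6 ÷ 5 → quotient 1, remainder 1
5 ÷ 1 → quotient 5, remainder 0

[66; 1, 1, 49, 1, 5]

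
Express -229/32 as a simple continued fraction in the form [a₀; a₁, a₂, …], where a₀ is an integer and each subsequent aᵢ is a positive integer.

[-8; 1, 5, 2, 2]

Apply division with remainder until the remainder is 0:
-229 = -8·32 + 27, so a_0 = -8
32 = 1·27 + 5, so a_1 = 1
27 = 5·5 + 2, so a_2 = 5
5 = 2·2 + 1, so a_3 = 2
2 = 2·1 + 0, so a_4 = 2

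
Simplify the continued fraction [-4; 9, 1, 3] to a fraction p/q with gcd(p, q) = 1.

Starting at the tail and folding back:
Start with 3.
1 + 1/(3/1) = 1 + 1/3 = 4/3
9 + 1/(4/3) = 9 + 3/4 = 39/4
-4 + 1/(39/4) = -4 + 4/39 = -152/39

-152/39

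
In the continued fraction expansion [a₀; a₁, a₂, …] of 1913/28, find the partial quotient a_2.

Repeatedly divide and take the remainder:
1913 ÷ 28 → quotient 68, remainder 9
28 ÷ 9 → quotient 3, remainder 1
9 ÷ 1 → quotient 9, remainder 0

9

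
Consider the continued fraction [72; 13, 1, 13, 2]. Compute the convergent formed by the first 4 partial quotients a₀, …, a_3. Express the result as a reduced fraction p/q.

Start with 13.
1 + 1/(13/1) = 1 + 1/13 = 14/13
13 + 1/(14/13) = 13 + 13/14 = 195/14
72 + 1/(195/14) = 72 + 14/195 = 14054/195

14054/195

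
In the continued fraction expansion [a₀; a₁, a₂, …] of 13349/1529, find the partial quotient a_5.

2

13349 = 8·1529 + 1117, so a_0 = 8
1529 = 1·1117 + 412, so a_1 = 1
1117 = 2·412 + 293, so a_2 = 2
412 = 1·293 + 119, so a_3 = 1
293 = 2·119 + 55, so a_4 = 2
119 = 2·55 + 9, so a_5 = 2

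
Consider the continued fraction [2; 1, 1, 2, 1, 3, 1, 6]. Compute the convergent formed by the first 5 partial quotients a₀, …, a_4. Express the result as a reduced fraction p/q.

18/7

Work from the innermost term outward:
Start with 1.
2 + 1/(1/1) = 2 + 1/1 = 3/1
1 + 1/(3/1) = 1 + 1/3 = 4/3
1 + 1/(4/3) = 1 + 3/4 = 7/4
2 + 1/(7/4) = 2 + 4/7 = 18/7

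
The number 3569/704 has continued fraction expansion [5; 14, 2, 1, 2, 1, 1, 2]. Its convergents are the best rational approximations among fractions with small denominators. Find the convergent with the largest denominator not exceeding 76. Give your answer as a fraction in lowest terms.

218/43

a_0 = 5: 5/1  (≤ bound)
a_1 = 14: 71/14  (≤ bound)
a_2 = 2: 147/29  (≤ bound)
a_3 = 1: 218/43  (≤ bound)
a_4 = 2: 583/115  (> 76, stop)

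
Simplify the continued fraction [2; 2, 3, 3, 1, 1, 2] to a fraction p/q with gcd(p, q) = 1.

331/136

Use the convergent recurrence hₖ = aₖ·hₖ₋₁ + hₖ₋₂ (and likewise for the denominators kₖ):
a_0 = 2: 2/1
a_1 = 2: 5/2
a_2 = 3: 17/7
a_3 = 3: 56/23
a_4 = 1: 73/30
a_5 = 1: 129/53
a_6 = 2: 331/136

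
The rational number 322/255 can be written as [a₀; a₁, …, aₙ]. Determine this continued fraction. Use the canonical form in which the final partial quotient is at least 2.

[1; 3, 1, 4, 6, 2]

Run the Euclidean algorithm, recording each quotient:
322 ÷ 255 → quotient 1, remainder 67
255 ÷ 67 → quotient 3, remainder 54
67 ÷ 54 → quotient 1, remainder 13
54 ÷ 13 → quotient 4, remainder 2
13 ÷ 2 → quotient 6, remainder 1
2 ÷ 1 → quotient 2, remainder 0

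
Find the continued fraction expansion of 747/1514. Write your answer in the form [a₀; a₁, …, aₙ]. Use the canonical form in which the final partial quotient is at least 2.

Repeatedly divide and take the remainder:
747 = 0·1514 + 747, so a_0 = 0
1514 = 2·747 + 20, so a_1 = 2
747 = 37·20 + 7, so a_2 = 37
20 = 2·7 + 6, so a_3 = 2
7 = 1·6 + 1, so a_4 = 1
6 = 6·1 + 0, so a_5 = 6

[0; 2, 37, 2, 1, 6]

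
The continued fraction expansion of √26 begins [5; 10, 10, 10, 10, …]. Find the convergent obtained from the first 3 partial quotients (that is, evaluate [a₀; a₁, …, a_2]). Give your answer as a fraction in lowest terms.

515/101

Compute successive convergents:
a_0 = 5: 5/1
a_1 = 10: 51/10
a_2 = 10: 515/101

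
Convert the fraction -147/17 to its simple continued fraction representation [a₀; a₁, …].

[-9; 2, 1, 5]

⌊-147/17⌋ = -9, remainder 6
⌊17/6⌋ = 2, remainder 5
⌊6/5⌋ = 1, remainder 1
⌊5/1⌋ = 5, remainder 0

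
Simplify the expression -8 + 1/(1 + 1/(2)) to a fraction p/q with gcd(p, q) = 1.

-22/3

Start with 2.
1 + 1/(2/1) = 1 + 1/2 = 3/2
-8 + 1/(3/2) = -8 + 2/3 = -22/3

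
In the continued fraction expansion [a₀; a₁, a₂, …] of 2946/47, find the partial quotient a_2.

Run the Euclidean algorithm, recording each quotient:
2946 ÷ 47 → quotient 62, remainder 32
47 ÷ 32 → quotient 1, remainder 15
32 ÷ 15 → quotient 2, remainder 2

2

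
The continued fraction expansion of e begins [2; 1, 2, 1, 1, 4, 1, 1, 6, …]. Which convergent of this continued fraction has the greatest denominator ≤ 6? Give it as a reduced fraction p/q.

11/4

List convergents until the denominator exceeds the bound:
a_0 = 2: 2/1  (≤ bound)
a_1 = 1: 3/1  (≤ bound)
a_2 = 2: 8/3  (≤ bound)
a_3 = 1: 11/4  (≤ bound)
a_4 = 1: 19/7  (> 6, stop)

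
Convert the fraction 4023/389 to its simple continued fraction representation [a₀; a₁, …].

[10; 2, 1, 12, 3, 3]

4023 = 10·389 + 133, so a_0 = 10
389 = 2·133 + 123, so a_1 = 2
133 = 1·123 + 10, so a_2 = 1
123 = 12·10 + 3, so a_3 = 12
10 = 3·3 + 1, so a_4 = 3
3 = 3·1 + 0, so a_5 = 3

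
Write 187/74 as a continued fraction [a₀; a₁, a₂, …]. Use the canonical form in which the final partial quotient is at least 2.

[2; 1, 1, 8, 1, 3]

Apply division with remainder until the remainder is 0:
⌊187/74⌋ = 2, remainder 39
⌊74/39⌋ = 1, remainder 35
⌊39/35⌋ = 1, remainder 4
⌊35/4⌋ = 8, remainder 3
⌊4/3⌋ = 1, remainder 1
⌊3/1⌋ = 3, remainder 0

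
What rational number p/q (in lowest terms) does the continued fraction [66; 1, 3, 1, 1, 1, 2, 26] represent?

65181/976

Start with 26.
2 + 1/(26/1) = 2 + 1/26 = 53/26
1 + 1/(53/26) = 1 + 26/53 = 79/53
1 + 1/(79/53) = 1 + 53/79 = 132/79
1 + 1/(132/79) = 1 + 79/132 = 211/132
3 + 1/(211/132) = 3 + 132/211 = 765/211
1 + 1/(765/211) = 1 + 211/765 = 976/765
66 + 1/(976/765) = 66 + 765/976 = 65181/976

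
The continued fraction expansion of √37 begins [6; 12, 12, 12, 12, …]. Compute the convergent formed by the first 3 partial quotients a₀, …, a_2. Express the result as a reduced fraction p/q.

882/145

a_0 = 6: 6/1
a_1 = 12: 73/12
a_2 = 12: 882/145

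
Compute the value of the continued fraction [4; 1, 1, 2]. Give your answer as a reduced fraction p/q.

23/5

Use the convergent recurrence hₖ = aₖ·hₖ₋₁ + hₖ₋₂ (and likewise for the denominators kₖ):
a_0 = 4: 4/1
a_1 = 1: 5/1
a_2 = 1: 9/2
a_3 = 2: 23/5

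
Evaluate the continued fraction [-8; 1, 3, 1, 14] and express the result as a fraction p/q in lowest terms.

-533/74

Start with 14.
1 + 1/(14/1) = 1 + 1/14 = 15/14
3 + 1/(15/14) = 3 + 14/15 = 59/15
1 + 1/(59/15) = 1 + 15/59 = 74/59
-8 + 1/(74/59) = -8 + 59/74 = -533/74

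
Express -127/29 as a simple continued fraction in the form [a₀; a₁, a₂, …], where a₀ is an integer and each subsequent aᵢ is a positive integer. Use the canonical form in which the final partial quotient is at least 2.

[-5; 1, 1, 1, 1, 1, 3]

⌊-127/29⌋ = -5, remainder 18
⌊29/18⌋ = 1, remainder 11
⌊18/11⌋ = 1, remainder 7
⌊11/7⌋ = 1, remainder 4
⌊7/4⌋ = 1, remainder 3
⌊4/3⌋ = 1, remainder 1
⌊3/1⌋ = 3, remainder 0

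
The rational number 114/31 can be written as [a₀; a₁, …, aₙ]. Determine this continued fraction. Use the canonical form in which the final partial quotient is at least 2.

[3; 1, 2, 10]

⌊114/31⌋ = 3, remainder 21
⌊31/21⌋ = 1, remainder 10
⌊21/10⌋ = 2, remainder 1
⌊10/1⌋ = 10, remainder 0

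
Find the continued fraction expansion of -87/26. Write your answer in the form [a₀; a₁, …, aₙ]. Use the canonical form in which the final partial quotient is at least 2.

[-4; 1, 1, 1, 8]

-87 ÷ 26 → quotient -4, remainder 17
26 ÷ 17 → quotient 1, remainder 9
17 ÷ 9 → quotient 1, remainder 8
9 ÷ 8 → quotient 1, remainder 1
8 ÷ 1 → quotient 8, remainder 0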